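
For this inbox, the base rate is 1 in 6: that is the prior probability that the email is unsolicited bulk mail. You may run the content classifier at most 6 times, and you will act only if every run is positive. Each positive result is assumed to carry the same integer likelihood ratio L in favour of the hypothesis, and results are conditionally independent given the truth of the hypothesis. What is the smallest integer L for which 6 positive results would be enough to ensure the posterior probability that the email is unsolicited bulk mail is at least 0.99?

Prior odds = (1/6)/(5/6) = 0.2.
Target odds = 0.99/0.01 = 99.
Need L⁶ ≥ 99 ÷ 0.2 = 495.
2⁶ = 64 < 495 ≤ 729 = 3⁶, so L = 3.

3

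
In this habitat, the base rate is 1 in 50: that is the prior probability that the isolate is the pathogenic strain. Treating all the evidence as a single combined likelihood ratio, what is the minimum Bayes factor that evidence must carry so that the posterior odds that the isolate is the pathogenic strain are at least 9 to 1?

441

Prior odds = 0.02/0.98 = 1/49.
Target odds = 9.
Required Bayes factor = 9 ÷ (1/49) = 441.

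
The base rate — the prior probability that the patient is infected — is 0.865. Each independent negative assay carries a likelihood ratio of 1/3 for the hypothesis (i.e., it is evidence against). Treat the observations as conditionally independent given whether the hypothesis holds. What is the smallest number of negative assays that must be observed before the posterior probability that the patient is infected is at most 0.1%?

Prior odds = 0.865/0.135 = 173/27.
Likelihood ratio per negative assay = 1/3.
Target odds: 0.001 ÷ 0.999 = 1/999.
Need (173/27) × (1/3)ⁿ ≤ 1/999, i.e. (1/3)ⁿ ≤ 1/6401.
(1/3)⁷ = 1/2187 is still above 1/6401 but (1/3)⁸ = 1/6561 is at or below it, so n = 8.

8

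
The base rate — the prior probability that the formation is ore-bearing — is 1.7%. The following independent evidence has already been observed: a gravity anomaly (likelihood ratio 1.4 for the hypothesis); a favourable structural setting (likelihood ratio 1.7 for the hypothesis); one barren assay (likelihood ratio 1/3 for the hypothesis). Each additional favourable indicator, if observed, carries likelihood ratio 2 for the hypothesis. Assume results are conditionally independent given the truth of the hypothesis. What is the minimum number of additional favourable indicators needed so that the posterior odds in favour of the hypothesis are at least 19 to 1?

Prior odds = 0.017/0.983 = 17/983.
Combined Bayes factor of the evidence already in hand = 1.4 × 1.7 × (1/3) = 119/150.
Odds after that evidence = (17/983) × 119/150 = 2023/147450.
Target odds = 19.
Need 2ⁿ ≥ 19 ÷ (2023/147450) = 2801550/2023.
2¹⁰ = 1024 falls short of 2801550/2023 but 2¹¹ = 2048 reaches it, so n = 11.

11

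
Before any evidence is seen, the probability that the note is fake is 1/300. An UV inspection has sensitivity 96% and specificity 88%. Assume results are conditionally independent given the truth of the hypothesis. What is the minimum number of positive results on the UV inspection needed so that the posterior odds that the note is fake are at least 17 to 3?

Prior odds = (1/300)/(299/300) = 1/299.
False-positive rate = 1 − 0.88 = 0.12; likelihood ratio of a positive = 0.96/0.12 = 8.
Target odds = 17/3.
Need (1/299) × 8ⁿ ≥ 17/3, i.e. 8ⁿ ≥ 5083/3.
8³ = 512 falls short of 5083/3 but 8⁴ = 4096 reaches it, so n = 4.

4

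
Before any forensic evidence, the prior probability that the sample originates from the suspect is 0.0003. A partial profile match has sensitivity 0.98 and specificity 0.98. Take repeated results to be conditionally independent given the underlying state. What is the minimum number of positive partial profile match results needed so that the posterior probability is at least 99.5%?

4

Prior odds: 0.0003 ÷ 0.9997 = 3/9997.
False-positive rate = 1 − 0.98 = 0.02; likelihood ratio of a positive = 0.98/0.02 = 49.
Target odds: 0.995 ÷ 0.005 = 199.
Need (3/9997) × 49ⁿ ≥ 199, i.e. 49ⁿ ≥ 1989403/3.
49³ = 117649 falls short of 1989403/3 but 49⁴ = 5764801 reaches it, so n = 4.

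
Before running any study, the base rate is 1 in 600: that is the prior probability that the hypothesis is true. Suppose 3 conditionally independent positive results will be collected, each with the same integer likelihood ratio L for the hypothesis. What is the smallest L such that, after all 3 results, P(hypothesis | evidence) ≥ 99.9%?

Prior odds = (1/600)/(599/600) = 1/599.
Target odds = 0.999/0.001 = 999.
Need L³ ≥ 999 ÷ (1/599) = 598401.
84³ = 592704 < 598401 ≤ 614125 = 85³, so L = 85.

85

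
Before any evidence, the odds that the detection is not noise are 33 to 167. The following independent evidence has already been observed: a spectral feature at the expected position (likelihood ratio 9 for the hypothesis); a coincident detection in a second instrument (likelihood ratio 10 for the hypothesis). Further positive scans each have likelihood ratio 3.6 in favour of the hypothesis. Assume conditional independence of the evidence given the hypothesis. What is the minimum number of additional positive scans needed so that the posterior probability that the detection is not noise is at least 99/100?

Prior odds = 33/167.
Combined Bayes factor of the evidence already in hand = 9 × 10 = 90.
Odds after that evidence = (33/167) × 90 = 2970/167.
Target odds = 0.99/0.01 = 99.
Need 3.6ⁿ ≥ 99 ÷ (2970/167) = 167/30.
3.6¹ = 3.6 falls short of 167/30 but 3.6² = 12.96 reaches it, so n = 2.

2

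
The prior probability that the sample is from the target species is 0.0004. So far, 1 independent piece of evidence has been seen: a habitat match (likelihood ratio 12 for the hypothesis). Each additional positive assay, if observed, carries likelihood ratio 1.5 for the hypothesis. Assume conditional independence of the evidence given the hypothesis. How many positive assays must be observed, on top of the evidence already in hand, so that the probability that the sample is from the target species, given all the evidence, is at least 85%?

18

Prior odds = 0.0004/0.9996 = 1/2499.
Bayes factor of the evidence already in hand = 12.
Odds after that evidence = (1/2499) × 12 = 4/833.
Target odds = 0.85/0.15 = 17/3.
Need 1.5ⁿ ≥ 17/3 ÷ (4/833) = 14161/12.
1.5¹⁷ = 129140163/131072 falls short of 14161/12 but 1.5¹⁸ = 387420489/262144 reaches it, so n = 18.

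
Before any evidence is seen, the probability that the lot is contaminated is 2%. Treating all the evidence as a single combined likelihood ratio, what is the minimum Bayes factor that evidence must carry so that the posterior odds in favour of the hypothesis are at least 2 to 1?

Prior odds = 0.02/0.98 = 1/49.
Target odds = 2.
Required Bayes factor = 2 ÷ (1/49) = 98.

98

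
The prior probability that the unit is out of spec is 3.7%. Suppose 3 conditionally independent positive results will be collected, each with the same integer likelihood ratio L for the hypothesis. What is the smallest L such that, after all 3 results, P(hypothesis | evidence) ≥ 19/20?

8

Prior odds = 0.037/0.963 = 37/963.
Target odds = 0.95/0.05 = 19.
Need L³ ≥ 19 ÷ (37/963) = 18297/37.
7³ = 343 < 18297/37 ≤ 512 = 8³, so L = 8.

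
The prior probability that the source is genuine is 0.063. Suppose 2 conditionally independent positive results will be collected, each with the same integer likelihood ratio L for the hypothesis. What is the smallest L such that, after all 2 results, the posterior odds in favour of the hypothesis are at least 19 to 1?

Prior odds = 0.063/0.937 = 63/937.
Target odds = 19.
Need L² ≥ 19 ÷ (63/937) = 17803/63.
16² = 256 < 17803/63 ≤ 289 = 17², so L = 17.

17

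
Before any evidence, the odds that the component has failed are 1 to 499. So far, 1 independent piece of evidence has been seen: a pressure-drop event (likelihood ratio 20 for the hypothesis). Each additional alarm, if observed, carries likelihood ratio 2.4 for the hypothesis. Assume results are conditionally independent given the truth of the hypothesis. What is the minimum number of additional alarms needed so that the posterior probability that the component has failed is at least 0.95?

8

Prior odds = 1/499.
Bayes factor of the evidence already in hand = 20.
Odds after that evidence = (1/499) × 20 = 20/499.
Target odds = 0.95/0.05 = 19.
Need 2.4ⁿ ≥ 19 ÷ (20/499) = 474.05.
2.4⁷ = 35831808/78125 falls short of 474.05 but 2.4⁸ = 429981696/390625 reaches it, so n = 8.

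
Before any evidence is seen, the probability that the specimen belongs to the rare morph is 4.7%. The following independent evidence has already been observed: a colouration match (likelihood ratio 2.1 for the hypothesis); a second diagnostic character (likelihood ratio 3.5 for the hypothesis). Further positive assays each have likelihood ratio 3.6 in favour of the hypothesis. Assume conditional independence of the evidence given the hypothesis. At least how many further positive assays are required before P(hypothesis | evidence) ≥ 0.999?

Prior odds = 0.047/0.953 = 47/953.
Combined Bayes factor of the evidence already in hand = 2.1 × 3.5 = 7.35.
Odds after that evidence = (47/953) × 7.35 = 6909/19060.
Target odds = 0.999/0.001 = 999.
Need 3.6ⁿ ≥ 999 ÷ (6909/19060) = 6346980/2303.
3.6⁶ = 34012224/15625 falls short of 6346980/2303 but 3.6⁷ = 612220032/78125 reaches it, so n = 7.

7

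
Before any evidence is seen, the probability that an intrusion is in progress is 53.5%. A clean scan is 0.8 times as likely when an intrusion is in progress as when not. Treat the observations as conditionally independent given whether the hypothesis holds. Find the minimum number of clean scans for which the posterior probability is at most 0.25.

6

Prior odds = 0.535/0.465 = 107/93.
Likelihood ratio per clean scan = 0.8.
Target odds: 0.25 ÷ 0.75 = 1/3.
Require 0.8ⁿ ≤ 1/3 ÷ (107/93) = 31/107.
0.8⁵ = 0.32768 is still above 31/107 but 0.8⁶ = 4096/15625 is at or below it, so n = 6.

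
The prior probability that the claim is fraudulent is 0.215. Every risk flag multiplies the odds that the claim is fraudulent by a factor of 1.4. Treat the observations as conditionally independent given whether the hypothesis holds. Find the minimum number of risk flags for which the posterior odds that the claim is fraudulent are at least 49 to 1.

16

Prior odds: 0.215 ÷ 0.785 = 43/157.
Likelihood ratio per risk flag = 1.4.
Target odds = 49.
Require 1.4ⁿ ≥ 49 ÷ (43/157) = 7693/43.
1.4¹⁵ ≈155.568 falls short of 7693/43 but 1.4¹⁶ ≈217.795 reaches it, so n = 16.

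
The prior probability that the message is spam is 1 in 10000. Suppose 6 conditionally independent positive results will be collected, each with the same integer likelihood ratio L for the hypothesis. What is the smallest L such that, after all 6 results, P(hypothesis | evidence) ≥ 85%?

7

Prior odds = 0.0001/0.9999 = 1/9999.
Target odds = 0.85/0.15 = 17/3.
Need L⁶ ≥ 17/3 ÷ (1/9999) = 56661.
6⁶ = 46656 < 56661 ≤ 117649 = 7⁶, so L = 7.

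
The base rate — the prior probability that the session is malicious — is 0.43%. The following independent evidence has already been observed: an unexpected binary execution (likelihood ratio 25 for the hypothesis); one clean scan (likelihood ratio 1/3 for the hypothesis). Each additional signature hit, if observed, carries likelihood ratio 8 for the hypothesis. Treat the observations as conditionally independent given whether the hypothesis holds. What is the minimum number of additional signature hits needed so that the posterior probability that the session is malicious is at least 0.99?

4

Prior odds = 0.0043/0.9957 = 43/9957.
Combined Bayes factor of the evidence already in hand = 25 × (1/3) = 25/3.
Odds after that evidence = (43/9957) × 25/3 = 1075/29871.
Target odds = 0.99/0.01 = 99.
Need 8ⁿ ≥ 99 ÷ (1075/29871) = 2957229/1075.
8³ = 512 falls short of 2957229/1075 but 8⁴ = 4096 reaches it, so n = 4.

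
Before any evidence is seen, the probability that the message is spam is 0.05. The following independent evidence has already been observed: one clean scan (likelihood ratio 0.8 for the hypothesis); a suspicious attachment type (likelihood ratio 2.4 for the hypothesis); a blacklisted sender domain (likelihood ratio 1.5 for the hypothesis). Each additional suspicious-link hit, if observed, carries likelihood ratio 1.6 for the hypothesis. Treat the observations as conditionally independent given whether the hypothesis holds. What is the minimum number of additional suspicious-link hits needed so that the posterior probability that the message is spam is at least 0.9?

Prior odds = 0.05/0.95 = 1/19.
Combined Bayes factor of the evidence already in hand = 0.8 × 2.4 × 1.5 = 2.88.
Odds after that evidence = (1/19) × 2.88 = 72/475.
Target odds = 0.9/0.1 = 9.
Need 1.6ⁿ ≥ 9 ÷ (72/475) = 59.375.
1.6⁸ = 16777216/390625 falls short of 59.375 but 1.6⁹ = 134217728/1953125 reaches it, so n = 9.

9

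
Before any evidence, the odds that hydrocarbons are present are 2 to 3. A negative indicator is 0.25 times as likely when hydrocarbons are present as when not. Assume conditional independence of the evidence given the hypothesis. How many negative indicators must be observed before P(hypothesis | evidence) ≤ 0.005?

Prior odds = 2/3.
Likelihood ratio per negative indicator = 0.25.
Target posterior odds = 0.005/0.995 = 1/199.
Need (2/3) × 0.25ⁿ ≤ 1/199, i.e. 0.25ⁿ ≤ 3/398.
0.25³ = 0.015625 is still above 3/398 but 0.25⁴ = 0.00390625 is at or below it, so n = 4.

4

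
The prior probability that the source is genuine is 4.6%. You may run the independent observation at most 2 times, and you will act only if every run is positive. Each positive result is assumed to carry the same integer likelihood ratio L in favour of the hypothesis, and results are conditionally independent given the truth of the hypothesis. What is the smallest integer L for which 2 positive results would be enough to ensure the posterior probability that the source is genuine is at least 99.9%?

144

Prior odds = 0.046/0.954 = 23/477.
Target odds = 0.999/0.001 = 999.
Need L² ≥ 999 ÷ (23/477) = 476523/23.
143² = 20449 < 476523/23 ≤ 20736 = 144², so L = 144.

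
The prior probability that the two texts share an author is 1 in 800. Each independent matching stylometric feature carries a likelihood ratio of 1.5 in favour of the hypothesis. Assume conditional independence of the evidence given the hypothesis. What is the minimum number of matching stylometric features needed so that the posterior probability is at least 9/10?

22

Prior odds = 0.00125/0.99875 = 1/799.
Likelihood ratio per matching stylometric feature = 1.5.
Target posterior odds = 0.9/0.1 = 9.
Require 1.5ⁿ ≥ 9 ÷ (1/799) = 7191.
1.5²¹ ≈4987.89 falls short of 7191 but 1.5²² ≈7481.83 reaches it, so n = 22.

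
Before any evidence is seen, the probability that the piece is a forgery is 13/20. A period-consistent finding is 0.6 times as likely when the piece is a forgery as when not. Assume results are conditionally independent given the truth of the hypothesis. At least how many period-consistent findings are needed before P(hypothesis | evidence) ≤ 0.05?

7

Prior odds = 0.65/0.35 = 13/7.
Likelihood ratio per period-consistent finding = 0.6.
Target odds: 0.05 ÷ 0.95 = 1/19.
Require 0.6ⁿ ≤ 1/19 ÷ (13/7) = 7/247.
0.6⁶ = 729/15625 is still above 7/247 but 0.6⁷ = 2187/78125 is at or below it, so n = 7.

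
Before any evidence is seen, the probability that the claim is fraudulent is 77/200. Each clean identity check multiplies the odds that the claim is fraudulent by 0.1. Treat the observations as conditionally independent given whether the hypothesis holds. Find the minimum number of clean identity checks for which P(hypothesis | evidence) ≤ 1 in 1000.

Prior odds: 0.385 ÷ 0.615 = 77/123.
Likelihood ratio per clean identity check = 0.1.
Target posterior odds = 0.001/0.999 = 1/999.
Require 0.1ⁿ ≤ 1/999 ÷ (77/123) = 41/25641.
0.1² = 0.01 is still above 41/25641 but 0.1³ = 0.001 is at or below it, so n = 3.

3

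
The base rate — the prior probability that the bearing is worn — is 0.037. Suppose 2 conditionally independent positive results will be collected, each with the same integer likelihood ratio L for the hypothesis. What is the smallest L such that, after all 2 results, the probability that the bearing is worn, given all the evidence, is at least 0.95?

Prior odds = 0.037/0.963 = 37/963.
Target odds = 0.95/0.05 = 19.
Need L² ≥ 19 ÷ (37/963) = 18297/37.
22² = 484 < 18297/37 ≤ 529 = 23², so L = 23.

23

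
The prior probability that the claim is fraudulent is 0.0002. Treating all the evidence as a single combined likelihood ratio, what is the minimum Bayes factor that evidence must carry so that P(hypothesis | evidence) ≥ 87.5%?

Prior odds = 0.0002/0.9998 = 1/4999.
Target odds = 0.875/0.125 = 7.
Required Bayes factor = 7 ÷ (1/4999) = 34993.

34993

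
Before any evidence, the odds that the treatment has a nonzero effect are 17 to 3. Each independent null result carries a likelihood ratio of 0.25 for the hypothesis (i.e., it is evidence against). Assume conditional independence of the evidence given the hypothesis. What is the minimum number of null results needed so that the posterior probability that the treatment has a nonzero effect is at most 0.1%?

Prior odds = 17/3.
Likelihood ratio per null result = 0.25.
Target posterior odds = 0.001/0.999 = 1/999.
Need (17/3) × 0.25ⁿ ≤ 1/999, i.e. 0.25ⁿ ≤ 1/5661.
0.25⁶ = 1/4096 is still above 1/5661 but 0.25⁷ = 1/16384 is at or below it, so n = 7.

7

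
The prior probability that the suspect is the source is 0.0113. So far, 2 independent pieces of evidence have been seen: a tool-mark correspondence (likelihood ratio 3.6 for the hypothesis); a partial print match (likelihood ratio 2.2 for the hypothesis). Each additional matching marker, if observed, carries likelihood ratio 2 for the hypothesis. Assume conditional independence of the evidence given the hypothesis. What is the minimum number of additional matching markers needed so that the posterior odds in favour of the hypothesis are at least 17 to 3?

6

Prior odds = 0.0113/0.9887 = 113/9887.
Combined Bayes factor of the evidence already in hand = 3.6 × 2.2 = 7.92.
Odds after that evidence = (113/9887) × 7.92 = 22374/247175.
Target odds = 17/3.
Need 2ⁿ ≥ 17/3 ÷ (22374/247175) = 4201975/67122.
2⁵ = 32 falls short of 4201975/67122 but 2⁶ = 64 reaches it, so n = 6.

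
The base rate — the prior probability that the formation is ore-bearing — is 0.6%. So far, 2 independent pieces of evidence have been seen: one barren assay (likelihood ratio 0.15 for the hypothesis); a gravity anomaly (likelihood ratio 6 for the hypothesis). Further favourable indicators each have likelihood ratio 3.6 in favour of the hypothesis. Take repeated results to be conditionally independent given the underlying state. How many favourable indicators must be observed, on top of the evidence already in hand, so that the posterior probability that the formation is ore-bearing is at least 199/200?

9

Prior odds = 0.006/0.994 = 3/497.
Combined Bayes factor of the evidence already in hand = 0.15 × 6 = 0.9.
Odds after that evidence = (3/497) × 0.9 = 27/4970.
Target odds = 0.995/0.005 = 199.
Need 3.6ⁿ ≥ 199 ÷ (27/4970) = 989030/27.
3.6⁸ ≈28211.1 falls short of 989030/27 but 3.6⁹ ≈101560 reaches it, so n = 9.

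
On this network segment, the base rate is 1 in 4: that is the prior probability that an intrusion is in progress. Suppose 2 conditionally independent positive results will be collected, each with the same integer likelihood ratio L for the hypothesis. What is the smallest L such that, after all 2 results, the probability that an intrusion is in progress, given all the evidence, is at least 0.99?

Prior odds = 0.25/0.75 = 1/3.
Target odds = 0.99/0.01 = 99.
Need L² ≥ 99 ÷ (1/3) = 297.
17² = 289 < 297 ≤ 324 = 18², so L = 18.

18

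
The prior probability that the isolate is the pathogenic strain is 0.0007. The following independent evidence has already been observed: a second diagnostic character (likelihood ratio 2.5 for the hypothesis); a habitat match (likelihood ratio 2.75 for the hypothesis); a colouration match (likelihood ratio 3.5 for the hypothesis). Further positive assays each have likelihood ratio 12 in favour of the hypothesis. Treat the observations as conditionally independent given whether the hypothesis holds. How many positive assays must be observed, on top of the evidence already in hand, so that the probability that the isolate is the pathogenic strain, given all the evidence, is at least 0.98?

4

Prior odds = 0.0007/0.9993 = 7/9993.
Combined Bayes factor of the evidence already in hand = 2.5 × 2.75 × 3.5 = 24.0625.
Odds after that evidence = (7/9993) × 24.0625 = 2695/159888.
Target odds = 0.98/0.02 = 49.
Need 12ⁿ ≥ 49 ÷ (2695/159888) = 159888/55.
12³ = 1728 falls short of 159888/55 but 12⁴ = 20736 reaches it, so n = 4.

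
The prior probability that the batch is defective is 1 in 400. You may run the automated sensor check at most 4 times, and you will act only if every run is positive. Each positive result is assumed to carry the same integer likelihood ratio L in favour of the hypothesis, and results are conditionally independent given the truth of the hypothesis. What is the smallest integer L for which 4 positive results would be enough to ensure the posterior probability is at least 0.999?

26

Prior odds = 0.0025/0.9975 = 1/399.
Target odds = 0.999/0.001 = 999.
Need L⁴ ≥ 999 ÷ (1/399) = 398601.
25⁴ = 390625 < 398601 ≤ 456976 = 26⁴, so L = 26.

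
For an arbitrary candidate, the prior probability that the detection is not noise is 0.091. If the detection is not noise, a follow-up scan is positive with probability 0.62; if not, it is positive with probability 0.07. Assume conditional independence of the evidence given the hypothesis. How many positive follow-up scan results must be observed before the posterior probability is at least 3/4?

2

Prior odds: 0.091 ÷ 0.909 = 91/909.
Likelihood ratio of a positive = 0.62/0.07 = 62/7.
Target posterior odds = 0.75/0.25 = 3.
Require (62/7)ⁿ ≥ 3 ÷ (91/909) = 2727/91.
(62/7)¹ = 62/7 falls short of 2727/91 but (62/7)² = 3844/49 reaches it, so n = 2.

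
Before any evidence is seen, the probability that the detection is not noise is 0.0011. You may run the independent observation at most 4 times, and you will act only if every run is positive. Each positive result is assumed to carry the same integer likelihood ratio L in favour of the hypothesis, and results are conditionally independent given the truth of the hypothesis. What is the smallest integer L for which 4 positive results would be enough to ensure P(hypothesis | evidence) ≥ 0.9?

Prior odds = 0.0011/0.9989 = 11/9989.
Target odds = 0.9/0.1 = 9.
Need L⁴ ≥ 9 ÷ (11/9989) = 89901/11.
9⁴ = 6561 < 89901/11 ≤ 10000 = 10⁴, so L = 10.

10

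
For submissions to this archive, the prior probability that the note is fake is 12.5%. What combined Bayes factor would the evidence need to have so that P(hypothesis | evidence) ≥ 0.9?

Prior odds = 0.125/0.875 = 1/7.
Target odds = 0.9/0.1 = 9.
Required Bayes factor = 9 ÷ (1/7) = 63.

63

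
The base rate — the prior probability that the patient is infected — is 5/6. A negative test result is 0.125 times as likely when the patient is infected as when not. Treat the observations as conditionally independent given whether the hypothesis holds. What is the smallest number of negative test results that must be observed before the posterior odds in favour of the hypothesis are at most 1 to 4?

2

Prior odds: (5/6) ÷ (1/6) = 5.
Likelihood ratio per negative test result = 0.125.
Target odds = 0.25.
Require 0.125ⁿ ≤ 0.25 ÷ 5 = 0.05.
0.125¹ = 0.125 is still above 0.05 but 0.125² = 0.015625 is at or below it, so n = 2.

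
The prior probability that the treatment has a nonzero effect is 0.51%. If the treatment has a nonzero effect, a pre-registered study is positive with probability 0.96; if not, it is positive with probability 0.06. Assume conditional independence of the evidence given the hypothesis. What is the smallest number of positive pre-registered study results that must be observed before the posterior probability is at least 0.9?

Prior odds = 0.0051/0.9949 = 51/9949.
Likelihood ratio of a positive = 0.96/0.06 = 16.
Target posterior odds = 0.9/0.1 = 9.
Require 16ⁿ ≥ 9 ÷ (51/9949) = 29847/17.
16² = 256 falls short of 29847/17 but 16³ = 4096 reaches it, so n = 3.

3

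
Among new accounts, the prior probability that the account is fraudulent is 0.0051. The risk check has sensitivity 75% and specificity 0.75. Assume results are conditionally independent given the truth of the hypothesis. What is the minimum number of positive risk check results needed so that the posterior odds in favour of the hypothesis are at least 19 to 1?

Prior odds: 0.0051 ÷ 0.9949 = 51/9949.
False-positive rate = 1 − 0.75 = 0.25; likelihood ratio of a positive = 0.75/0.25 = 3.
Target odds = 19.
Require 3ⁿ ≥ 19 ÷ (51/9949) = 189031/51.
3⁷ = 2187 falls short of 189031/51 but 3⁸ = 6561 reaches it, so n = 8.

8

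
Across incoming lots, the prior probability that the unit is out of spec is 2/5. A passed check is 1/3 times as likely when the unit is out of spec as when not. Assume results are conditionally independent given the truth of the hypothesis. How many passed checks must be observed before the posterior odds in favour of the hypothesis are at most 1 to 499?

6

Prior odds: 0.4 ÷ 0.6 = 2/3.
Likelihood ratio per passed check = 1/3.
Target odds = 1/499.
Need (2/3) × (1/3)ⁿ ≤ 1/499, i.e. (1/3)ⁿ ≤ 3/998.
(1/3)⁵ = 1/243 is still above 3/998 but (1/3)⁶ = 1/729 is at or below it, so n = 6.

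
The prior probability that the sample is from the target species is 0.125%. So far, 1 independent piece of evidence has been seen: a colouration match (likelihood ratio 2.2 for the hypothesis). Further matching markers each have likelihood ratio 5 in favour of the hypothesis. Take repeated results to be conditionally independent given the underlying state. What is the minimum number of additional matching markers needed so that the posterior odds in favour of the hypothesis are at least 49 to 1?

Prior odds = 0.00125/0.99875 = 1/799.
Bayes factor of the evidence already in hand = 2.2.
Odds after that evidence = (1/799) × 2.2 = 11/3995.
Target odds = 49.
Need 5ⁿ ≥ 49 ÷ (11/3995) = 195755/11.
5⁶ = 15625 falls short of 195755/11 but 5⁷ = 78125 reaches it, so n = 7.

7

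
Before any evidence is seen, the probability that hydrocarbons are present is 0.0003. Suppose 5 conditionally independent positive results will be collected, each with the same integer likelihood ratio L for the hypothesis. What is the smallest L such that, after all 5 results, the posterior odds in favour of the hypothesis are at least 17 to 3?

Prior odds = 0.0003/0.9997 = 3/9997.
Target odds = 17/3.
Need L⁵ ≥ 17/3 ÷ (3/9997) = 169949/9.
7⁵ = 16807 < 169949/9 ≤ 32768 = 8⁵, so L = 8.

8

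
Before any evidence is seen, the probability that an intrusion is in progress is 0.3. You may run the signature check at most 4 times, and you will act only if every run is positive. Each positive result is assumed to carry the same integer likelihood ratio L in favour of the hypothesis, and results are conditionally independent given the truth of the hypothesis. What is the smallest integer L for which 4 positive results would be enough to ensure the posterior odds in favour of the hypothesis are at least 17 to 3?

2

Prior odds = 0.3/0.7 = 3/7.
Target odds = 17/3.
Need L⁴ ≥ 17/3 ÷ (3/7) = 119/9.
1⁴ = 1 < 119/9 ≤ 16 = 2⁴, so L = 2.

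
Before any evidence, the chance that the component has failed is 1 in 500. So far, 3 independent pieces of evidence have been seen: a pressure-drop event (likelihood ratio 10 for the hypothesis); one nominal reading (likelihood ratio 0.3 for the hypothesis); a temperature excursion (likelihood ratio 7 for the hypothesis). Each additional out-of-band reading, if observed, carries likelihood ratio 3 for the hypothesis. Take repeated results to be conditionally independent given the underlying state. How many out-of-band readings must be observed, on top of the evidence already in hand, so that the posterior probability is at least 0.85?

5

Prior odds = 0.002/0.998 = 1/499.
Combined Bayes factor of the evidence already in hand = 10 × 0.3 × 7 = 21.
Odds after that evidence = (1/499) × 21 = 21/499.
Target odds = 0.85/0.15 = 17/3.
Need 3ⁿ ≥ 17/3 ÷ (21/499) = 8483/63.
3⁴ = 81 falls short of 8483/63 but 3⁵ = 243 reaches it, so n = 5.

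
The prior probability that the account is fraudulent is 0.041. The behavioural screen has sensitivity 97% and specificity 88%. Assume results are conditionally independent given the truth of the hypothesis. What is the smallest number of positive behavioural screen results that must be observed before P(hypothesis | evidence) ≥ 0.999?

5

Prior odds = 0.041/0.959 = 41/959.
False-positive rate = 1 − 0.88 = 0.12; likelihood ratio of a positive = 0.97/0.12 = 97/12.
Target odds: 0.999 ÷ 0.001 = 999.
Require (97/12)ⁿ ≥ 999 ÷ (41/959) = 958041/41.
(97/12)⁴ = 88529281/20736 falls short of 958041/41 but (97/12)⁵ ≈34510.6 reaches it, so n = 5.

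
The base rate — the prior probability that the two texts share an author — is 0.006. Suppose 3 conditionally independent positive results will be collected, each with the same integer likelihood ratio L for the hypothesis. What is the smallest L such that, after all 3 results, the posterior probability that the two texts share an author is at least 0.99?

26

Prior odds = 0.006/0.994 = 3/497.
Target odds = 0.99/0.01 = 99.
Need L³ ≥ 99 ÷ (3/497) = 16401.
25³ = 15625 < 16401 ≤ 17576 = 26³, so L = 26.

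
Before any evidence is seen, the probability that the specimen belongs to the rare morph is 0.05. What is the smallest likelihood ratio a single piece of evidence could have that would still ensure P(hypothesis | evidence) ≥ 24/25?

Prior odds = 0.05/0.95 = 1/19.
Target odds = 0.96/0.04 = 24.
Required Bayes factor = 24 ÷ (1/19) = 456.

456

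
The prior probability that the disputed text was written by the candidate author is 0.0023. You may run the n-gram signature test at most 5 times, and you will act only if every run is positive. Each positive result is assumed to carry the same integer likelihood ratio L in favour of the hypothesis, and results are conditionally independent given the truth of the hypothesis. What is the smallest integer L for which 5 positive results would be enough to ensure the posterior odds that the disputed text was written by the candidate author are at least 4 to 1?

5

Prior odds = 0.0023/0.9977 = 23/9977.
Target odds = 4.
Need L⁵ ≥ 4 ÷ (23/9977) = 39908/23.
4⁵ = 1024 < 39908/23 ≤ 3125 = 5⁵, so L = 5.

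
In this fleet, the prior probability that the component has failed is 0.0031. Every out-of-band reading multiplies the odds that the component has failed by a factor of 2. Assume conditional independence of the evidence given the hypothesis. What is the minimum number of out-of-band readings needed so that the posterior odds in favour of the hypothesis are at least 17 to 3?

11

Prior odds: 0.0031 ÷ 0.9969 = 31/9969.
Likelihood ratio per out-of-band reading = 2.
Target odds = 17/3.
Require 2ⁿ ≥ 17/3 ÷ (31/9969) = 56491/31.
2¹⁰ = 1024 falls short of 56491/31 but 2¹¹ = 2048 reaches it, so n = 11.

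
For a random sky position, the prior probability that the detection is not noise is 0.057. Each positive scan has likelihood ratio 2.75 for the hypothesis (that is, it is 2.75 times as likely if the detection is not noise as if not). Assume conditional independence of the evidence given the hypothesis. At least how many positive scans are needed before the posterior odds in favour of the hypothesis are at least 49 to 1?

7

Prior odds: 0.057 ÷ 0.943 = 57/943.
Likelihood ratio per positive scan = 2.75.
Target odds = 49.
Require 2.75ⁿ ≥ 49 ÷ (57/943) = 46207/57.
2.75⁶ = 1771561/4096 falls short of 46207/57 but 2.75⁷ = 19487171/16384 reaches it, so n = 7.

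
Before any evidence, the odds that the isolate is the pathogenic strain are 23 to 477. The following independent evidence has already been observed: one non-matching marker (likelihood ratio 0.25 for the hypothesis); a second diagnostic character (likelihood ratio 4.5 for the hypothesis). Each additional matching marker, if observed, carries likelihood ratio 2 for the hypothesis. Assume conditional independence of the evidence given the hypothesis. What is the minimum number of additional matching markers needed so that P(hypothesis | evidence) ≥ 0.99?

11

Prior odds = 23/477.
Combined Bayes factor of the evidence already in hand = 0.25 × 4.5 = 1.125.
Odds after that evidence = (23/477) × 1.125 = 23/424.
Target odds = 0.99/0.01 = 99.
Need 2ⁿ ≥ 99 ÷ (23/424) = 41976/23.
2¹⁰ = 1024 falls short of 41976/23 but 2¹¹ = 2048 reaches it, so n = 11.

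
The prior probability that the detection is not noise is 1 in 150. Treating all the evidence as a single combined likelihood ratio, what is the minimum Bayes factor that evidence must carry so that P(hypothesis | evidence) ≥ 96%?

3576

Prior odds = (1/150)/(149/150) = 1/149.
Target odds = 0.96/0.04 = 24.
Required Bayes factor = 24 ÷ (1/149) = 3576.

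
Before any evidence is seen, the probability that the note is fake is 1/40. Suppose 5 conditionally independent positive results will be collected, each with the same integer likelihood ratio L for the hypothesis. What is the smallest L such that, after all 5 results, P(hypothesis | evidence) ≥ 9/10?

4

Prior odds = 0.025/0.975 = 1/39.
Target odds = 0.9/0.1 = 9.
Need L⁵ ≥ 9 ÷ (1/39) = 351.
3⁵ = 243 < 351 ≤ 1024 = 4⁵, so L = 4.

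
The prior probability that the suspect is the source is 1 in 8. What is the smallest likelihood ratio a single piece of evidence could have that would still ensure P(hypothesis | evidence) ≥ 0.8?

28

Prior odds = 0.125/0.875 = 1/7.
Target odds = 0.8/0.2 = 4.
Required Bayes factor = 4 ÷ (1/7) = 28.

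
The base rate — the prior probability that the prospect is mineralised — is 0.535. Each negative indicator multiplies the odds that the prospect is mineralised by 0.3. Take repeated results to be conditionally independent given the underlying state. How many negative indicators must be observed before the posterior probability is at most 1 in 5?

Prior odds = 0.535/0.465 = 107/93.
Likelihood ratio per negative indicator = 0.3.
Target posterior odds = 0.2/0.8 = 0.25.
Need (107/93) × 0.3ⁿ ≤ 0.25, i.e. 0.3ⁿ ≤ 93/428.
0.3¹ = 0.3 is still above 93/428 but 0.3² = 0.09 is at or below it, so n = 2.

2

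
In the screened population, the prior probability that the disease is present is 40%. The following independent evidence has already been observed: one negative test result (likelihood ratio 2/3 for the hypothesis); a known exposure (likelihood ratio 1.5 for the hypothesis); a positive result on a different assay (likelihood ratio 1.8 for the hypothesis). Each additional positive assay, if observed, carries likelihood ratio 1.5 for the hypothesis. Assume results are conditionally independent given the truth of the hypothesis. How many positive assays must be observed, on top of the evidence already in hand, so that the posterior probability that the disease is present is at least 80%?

Prior odds = 0.4/0.6 = 2/3.
Combined Bayes factor of the evidence already in hand = (2/3) × 1.5 × 1.8 = 1.8.
Odds after that evidence = (2/3) × 1.8 = 1.2.
Target odds = 0.8/0.2 = 4.
Need 1.5ⁿ ≥ 4 ÷ 1.2 = 10/3.
1.5² = 2.25 falls short of 10/3 but 1.5³ = 3.375 reaches it, so n = 3.

3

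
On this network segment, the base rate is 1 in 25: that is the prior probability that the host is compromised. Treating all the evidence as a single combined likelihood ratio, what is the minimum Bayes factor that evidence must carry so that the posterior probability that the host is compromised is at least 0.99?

Prior odds = 0.04/0.96 = 1/24.
Target odds = 0.99/0.01 = 99.
Required Bayes factor = 99 ÷ (1/24) = 2376.

2376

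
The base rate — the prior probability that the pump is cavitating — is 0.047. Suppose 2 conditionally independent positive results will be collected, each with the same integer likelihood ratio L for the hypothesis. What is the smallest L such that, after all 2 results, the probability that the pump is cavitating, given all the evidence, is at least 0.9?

Prior odds = 0.047/0.953 = 47/953.
Target odds = 0.9/0.1 = 9.
Need L² ≥ 9 ÷ (47/953) = 8577/47.
13² = 169 < 8577/47 ≤ 196 = 14², so L = 14.

14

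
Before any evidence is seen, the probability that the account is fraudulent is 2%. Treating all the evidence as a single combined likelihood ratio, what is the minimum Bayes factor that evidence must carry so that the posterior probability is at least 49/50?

Prior odds = 0.02/0.98 = 1/49.
Target odds = 0.98/0.02 = 49.
Required Bayes factor = 49 ÷ (1/49) = 2401.

2401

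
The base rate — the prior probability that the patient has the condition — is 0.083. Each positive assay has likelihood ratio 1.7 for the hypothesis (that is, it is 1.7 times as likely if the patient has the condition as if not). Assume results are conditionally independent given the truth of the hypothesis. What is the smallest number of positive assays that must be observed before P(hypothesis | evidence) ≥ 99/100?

Prior odds = 0.083/0.917 = 83/917.
Likelihood ratio per positive assay = 1.7.
Target posterior odds = 0.99/0.01 = 99.
Require 1.7ⁿ ≥ 99 ÷ (83/917) = 90783/83.
1.7¹³ ≈990.458 falls short of 90783/83 but 1.7¹⁴ ≈1683.78 reaches it, so n = 14.

14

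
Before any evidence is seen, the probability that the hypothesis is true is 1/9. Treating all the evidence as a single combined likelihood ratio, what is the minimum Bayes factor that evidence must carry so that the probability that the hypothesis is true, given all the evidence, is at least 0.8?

Prior odds = (1/9)/(8/9) = 0.125.
Target odds = 0.8/0.2 = 4.
Required Bayes factor = 4 ÷ 0.125 = 32.

32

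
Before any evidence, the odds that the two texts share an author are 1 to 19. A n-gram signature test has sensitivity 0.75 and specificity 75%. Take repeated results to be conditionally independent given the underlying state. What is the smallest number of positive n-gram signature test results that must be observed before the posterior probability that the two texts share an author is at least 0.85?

Prior odds = 1/19.
False-positive rate = 1 − 0.75 = 0.25; likelihood ratio of a positive = 0.75/0.25 = 3.
Target posterior odds = 0.85/0.15 = 17/3.
Need (1/19) × 3ⁿ ≥ 17/3, i.e. 3ⁿ ≥ 323/3.
3⁴ = 81 falls short of 323/3 but 3⁵ = 243 reaches it, so n = 5.

5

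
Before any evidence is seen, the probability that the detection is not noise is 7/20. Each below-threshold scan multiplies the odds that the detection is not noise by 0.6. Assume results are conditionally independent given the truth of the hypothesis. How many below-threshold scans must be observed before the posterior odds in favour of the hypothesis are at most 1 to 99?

8

Prior odds = 0.35/0.65 = 7/13.
Likelihood ratio per below-threshold scan = 0.6.
Target odds = 1/99.
Require 0.6ⁿ ≤ 1/99 ÷ (7/13) = 13/693.
0.6⁷ = 2187/78125 is still above 13/693 but 0.6⁸ = 6561/390625 is at or below it, so n = 8.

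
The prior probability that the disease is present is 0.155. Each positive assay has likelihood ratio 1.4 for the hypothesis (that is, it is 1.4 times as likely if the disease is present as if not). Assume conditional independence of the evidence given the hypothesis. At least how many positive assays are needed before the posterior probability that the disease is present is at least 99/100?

Prior odds: 0.155 ÷ 0.845 = 31/169.
Likelihood ratio per positive assay = 1.4.
Target posterior odds = 0.99/0.01 = 99.
Require 1.4ⁿ ≥ 99 ÷ (31/169) = 16731/31.
1.4¹⁸ ≈426.879 falls short of 16731/31 but 1.4¹⁹ ≈597.63 reaches it, so n = 19.

19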